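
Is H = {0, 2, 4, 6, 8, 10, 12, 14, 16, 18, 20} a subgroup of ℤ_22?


Subgroup test for H = {0, 2, 4, 6, 8, 10, 12, 14, 16, 18, 20} in (ℤ_22, +):
(1) 0 ∈ H? Yes
(2) Closure: for all a,b ∈ H, (a+b) mod 22 ∈ H? Yes
(3) Inverses: for all a ∈ H, -a mod 22 ∈ H? Yes

Yes, H is a subgroup of ℤ_22


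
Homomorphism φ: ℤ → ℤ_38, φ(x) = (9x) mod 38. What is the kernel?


Kernel = preimage of identity
ker(φ) = {x ∈ ℤ : 9x ≡ 0 (mod 38)}. gcd(9,38) = 1, so 9x ≡ 0 (mod 38) ⟺ x ≡ 0 (mod 38/1 = 38). Hence ker(φ) = 38ℤ

ker(φ) = 38ℤ


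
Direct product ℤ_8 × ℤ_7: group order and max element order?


|ℤ_8 × ℤ_7| = 8 × 7 = 56
Max element order = lcm(8,7) = 56
Cyclic? Yes (gcd=1)

|ℤ_8×ℤ_7| = 56, max element order = 56


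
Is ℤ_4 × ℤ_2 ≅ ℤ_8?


Comparing ℤ_4 × ℤ_2 and ℤ_8:
gcd(4,2) = 2 ≠ 1. Max element order in ℤ_4×ℤ_2 is lcm(4,2) = 4 < 8, so it has no element of order 8

No, ℤ_4 × ℤ_2 ≇ ℤ_8


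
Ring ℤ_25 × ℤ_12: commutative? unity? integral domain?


Direct product ring; commutative with unity (1,1); but (1,0)·(0,1) = (0,0) gives zero divisors, so not an integral domain
Commutative: Yes
Integral domain: No
Has unity: Yes

ℤ_25 × ℤ_12: Commutative=Yes, Unity=Yes


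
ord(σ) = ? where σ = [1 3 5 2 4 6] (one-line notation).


Cycle decomposition: (2 3 5 4)
Cycle lengths: 4
Order = lcm(4) = 4

ord(σ) = 4


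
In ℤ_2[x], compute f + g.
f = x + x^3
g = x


Add coefficients mod 2:
x^0: 0 + 0 = 0 (mod 2)
x^1: 1 + 1 = 0 (mod 2)
x^2: 0 + 0 = 0 (mod 2)
x^3: 1 + 0 = 1 (mod 2)
Result: x^3

f + g = x^3


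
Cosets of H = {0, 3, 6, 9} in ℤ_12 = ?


H = {0, 3, 6, 9}, |H| = 4
Number of cosets = |G|/|H| = 12/4 = 3
0 + H = {0, 3, 6, 9}
1 + H = {1, 4, 7, 10}
2 + H = {2, 5, 8, 11}

Cosets: 0+H={0,3,6,9}; 1+H={1,4,7,10}; 2+H={2,5,8,11}


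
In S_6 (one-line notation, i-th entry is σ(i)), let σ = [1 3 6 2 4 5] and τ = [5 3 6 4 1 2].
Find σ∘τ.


σ∘τ: apply τ first, then σ
1 →τ 5 →σ 4
2 →τ 3 →σ 6
3 →τ 6 →σ 5
4 →τ 4 →σ 2
5 →τ 1 →σ 1
6 →τ 2 →σ 3

σ∘τ = [4 6 5 2 1 3]


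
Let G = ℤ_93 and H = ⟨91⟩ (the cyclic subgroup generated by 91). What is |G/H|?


|⟨91⟩| = n / gcd(91, 93) = 93 / 1 = 93
H is normal (ℤ_93 is abelian).
|G/H| = |G| / |H| = 93 / 93 = 1

|G/H| = 1


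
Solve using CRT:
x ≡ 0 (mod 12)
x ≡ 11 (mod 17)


m₁ = 12, m₂ = 17, gcd = 1, so CRT applies. M = m₁·m₂ = 204
Let M₁ = M/m₁ = 17, M₂ = M/m₂ = 12
Find y₁ ≡ M₁⁻¹ (mod m₁): 17⁻¹ ≡ 5 (mod 12)
Find y₂ ≡ M₂⁻¹ (mod m₂): 12⁻¹ ≡ 10 (mod 17)
x = a₁·M₁·y₁ + a₂·M₂·y₂ = 0·17·5 + 11·12·10 = 1320
Reduce mod 204: x ≡ 96
Check: 96 mod 12 = 0 ✓, 96 mod 17 = 11 ✓

x ≡ 96 (mod 204)


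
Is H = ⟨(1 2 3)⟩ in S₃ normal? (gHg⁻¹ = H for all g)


H = ⟨(1 2 3)⟩ in S₃
⟨(1 2 3)⟩ has order 3 and index 2 in S₃; index-2 subgroups are normal

Yes, normal subgroup


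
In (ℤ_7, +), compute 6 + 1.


Operation: addition mod 7
6 + 1 = (a + b) mod 7 with a = 6, b = 1

6 + 1 = 0


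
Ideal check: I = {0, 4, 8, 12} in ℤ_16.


Check ideal conditions for I = {0, 4, 8, 12} in ℤ_16:
(1) I is an additive subgroup? Yes
(2) For r ∈ ℤ_16 and a ∈ I: r·a ∈ I? Yes

Yes, I is an ideal of ℤ_16


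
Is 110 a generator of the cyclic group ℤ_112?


g generates ℤ_n iff gcd(g, n) = 1
gcd(110, 112) = 2
Since gcd = 2 ≠ 1, ⟨110⟩ has order 56 < 112, so 110 is not a generator.

No, 110 does not generate ℤ_112


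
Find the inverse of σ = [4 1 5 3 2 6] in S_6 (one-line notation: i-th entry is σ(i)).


To find σ⁻¹, swap domain and range:
σ(1) = 4 → σ⁻¹(4) = 1
σ(2) = 1 → σ⁻¹(1) = 2
σ(3) = 5 → σ⁻¹(5) = 3
σ(4) = 3 → σ⁻¹(3) = 4
σ(5) = 2 → σ⁻¹(2) = 5
σ(6) = 6 → σ⁻¹(6) = 6

σ⁻¹ = [2 5 4 1 3 6]


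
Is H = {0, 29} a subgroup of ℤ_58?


Subgroup test for H = {0, 29} in (ℤ_58, +):
(1) 0 ∈ H? Yes
(2) Closure: for all a,b ∈ H, (a+b) mod 58 ∈ H? Yes
(3) Inverses: for all a ∈ H, -a mod 58 ∈ H? Yes

Yes, H is a subgroup of ℤ_58


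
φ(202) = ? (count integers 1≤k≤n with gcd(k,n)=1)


Factor n: 202 = 2 × 101
φ(n) = n · ∏(1 - 1/p) over distinct primes p | n
φ(202) = 202 · (1 - 1/2) · (1 - 1/101) = 100

φ(202) = 100


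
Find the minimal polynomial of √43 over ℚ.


√43 satisfies x² - 43 = 0, irreducible over ℚ since 43 is squarefree

Minimal polynomial: x² - 43


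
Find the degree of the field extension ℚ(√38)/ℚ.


√38 has minimal polynomial x² - 38 (irreducible over ℚ since 38 is squarefree)

[ℚ(√38)/ℚ] = 2


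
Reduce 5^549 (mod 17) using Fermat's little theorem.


Fermat's little theorem: if p is prime and gcd(a,p)=1, then a^(p-1) ≡ 1 (mod p)
p = 17 is prime, gcd(5,17) = 1
Reduce exponent: 549 mod 16 = 5
So 5^549 ≡ 5^5 (mod 17)
5^5 mod 17 = 14

5^549 ≡ 14 (mod 17)


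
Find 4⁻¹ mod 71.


Use the extended Euclidean algorithm to write 1 = 4·s + 71·t; then s mod 71 is the inverse.
Euclidean algorithm:
  4 = 0·71 + 4
  71 = 17·4 + 3
  4 = 1·3 + 1
  3 = 3·1 + 0
gcd(4,71) = 1
Back-substitution gives: 4·(18) + 71·(-1) = 1
So 4⁻¹ ≡ 18 ≡ 18 (mod 71)
Check: 4 × 18 = 72 ≡ 1 (mod 71) ✓

4⁻¹ ≡ 18 (mod 71)


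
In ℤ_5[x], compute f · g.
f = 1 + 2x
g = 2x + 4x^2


Expand and collect like terms; reduce coefficients mod 5:
x^0: 1·0 = 0 ≡ 0 (mod 5)
x^1: 1·2 + 2·0 = 2 ≡ 2 (mod 5)
x^2: 1·4 + 2·2 = 8 ≡ 3 (mod 5)
x^3: 2·4 = 8 ≡ 3 (mod 5)
Result: 2x + 3x^2 + 3x^3

f · g = 2x + 3x^2 + 3x^3


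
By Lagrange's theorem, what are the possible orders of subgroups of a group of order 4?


Lagrange's theorem: |H| divides |G|
|G| = 4
Divisors of 4: 1, 2, 4

Possible subgroup orders: {1, 2, 4}


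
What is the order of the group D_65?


|D_n| = 2n (n rotations and n reflections)
|D_65| = 2×65 = 130

|D_65| = 130


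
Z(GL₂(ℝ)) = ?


Z(G) = {g ∈ G | gx = xg for all x ∈ G}
Only scalar multiples of the identity commute with all invertible matrices

Z(GL₂(ℝ)) = {aI : a ∈ ℝ, a ≠ 0}


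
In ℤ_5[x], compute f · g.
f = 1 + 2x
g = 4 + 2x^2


Expand and collect like terms; reduce coefficients mod 5:
x^0: 1·4 = 4 ≡ 4 (mod 5)
x^1: 1·0 + 2·4 = 8 ≡ 3 (mod 5)
x^2: 1·2 + 2·0 = 2 ≡ 2 (mod 5)
x^3: 2·2 = 4 ≡ 4 (mod 5)
Result: 4 + 3x + 2x^2 + 4x^3

f · g = 4 + 3x + 2x^2 + 4x^3


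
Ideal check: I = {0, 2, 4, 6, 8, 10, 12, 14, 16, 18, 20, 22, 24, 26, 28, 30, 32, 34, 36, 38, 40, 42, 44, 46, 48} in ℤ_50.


Check ideal conditions for I = {0, 2, 4, 6, 8, 10, 12, 14, 16, 18, 20, 22, 24, 26, 28, 30, 32, 34, 36, 38, 40, 42, 44, 46, 48} in ℤ_50:
(1) I is an additive subgroup? Yes
(2) For r ∈ ℤ_50 and a ∈ I: r·a ∈ I? Yes

Yes, I is an ideal of ℤ_50


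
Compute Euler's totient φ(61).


Factor n: 61 = 61
φ(n) = n · ∏(1 - 1/p) over distinct primes p | n
φ(61) = 61 · (1 - 1/61) = 60

φ(61) = 60


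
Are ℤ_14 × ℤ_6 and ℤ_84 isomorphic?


Comparing ℤ_14 × ℤ_6 and ℤ_84:
gcd(14,6) = 2 ≠ 1. Max element order in ℤ_14×ℤ_6 is lcm(14,6) = 42 < 84, so it has no element of order 84

No, ℤ_14 × ℤ_6 ≇ ℤ_84


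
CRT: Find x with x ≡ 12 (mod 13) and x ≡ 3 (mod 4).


m₁ = 13, m₂ = 4, gcd = 1, so CRT applies. M = m₁·m₂ = 52
Let M₁ = M/m₁ = 4, M₂ = M/m₂ = 13
Find y₁ ≡ M₁⁻¹ (mod m₁): 4⁻¹ ≡ 10 (mod 13)
Find y₂ ≡ M₂⁻¹ (mod m₂): 13⁻¹ ≡ 1 (mod 4)
x = a₁·M₁·y₁ + a₂·M₂·y₂ = 12·4·10 + 3·13·1 = 519
Reduce mod 52: x ≡ 51
Check: 51 mod 13 = 12 ✓, 51 mod 4 = 3 ✓

x ≡ 51 (mod 52)


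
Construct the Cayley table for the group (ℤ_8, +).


Elements: {0, 1, 2, 3, 4, 5, 6, 7}
Operation: addition mod 8
Entry (a, b) = (a + b) mod 8

Cayley table:
  | 0 | 1 | 2 | 3 | 4 | 5 | 6 | 7
0 | 0 | 1 | 2 | 3 | 4 | 5 | 6 | 7
1 | 1 | 2 | 3 | 4 | 5 | 6 | 7 | 0
2 | 2 | 3 | 4 | 5 | 6 | 7 | 0 | 1
3 | 3 | 4 | 5 | 6 | 7 | 0 | 1 | 2
4 | 4 | 5 | 6 | 7 | 0 | 1 | 2 | 3
5 | 5 | 6 | 7 | 0 | 1 | 2 | 3 | 4
6 | 6 | 7 | 0 | 1 | 2 | 3 | 4 | 5
7 | 7 | 0 | 1 | 2 | 3 | 4 | 5 | 6


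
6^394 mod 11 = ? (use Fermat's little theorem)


Fermat's little theorem: if p is prime and gcd(a,p)=1, then a^(p-1) ≡ 1 (mod p)
p = 11 is prime, gcd(6,11) = 1
Reduce exponent: 394 mod 10 = 4
So 6^394 ≡ 6^4 (mod 11)
6^4 mod 11 = 9

6^394 ≡ 9 (mod 11)


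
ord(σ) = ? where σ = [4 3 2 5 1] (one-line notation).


Cycle decomposition: (1 4 5) (2 3)
Cycle lengths: 3, 2
Order = lcm(3, 2) = 6

ord(σ) = 6


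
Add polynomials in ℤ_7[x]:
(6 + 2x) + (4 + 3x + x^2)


Add coefficients mod 7:
x^0: 6 + 4 = 3 (mod 7)
x^1: 2 + 3 = 5 (mod 7)
x^2: 0 + 1 = 1 (mod 7)
Result: 3 + 5x + x^2

f + g = 3 + 5x + x^2


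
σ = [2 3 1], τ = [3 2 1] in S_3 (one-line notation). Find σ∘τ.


σ∘τ: apply τ first, then σ
1 →τ 3 →σ 1
2 →τ 2 →σ 3
3 →τ 1 →σ 2

σ∘τ = [1 3 2]


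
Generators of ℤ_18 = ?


g generates ℤ_n iff gcd(g,n) = 1
Prime factors of 18: 2, 3
Generators are g ∈ {1,...,17} not divisible by any of these primes.
Generators: {1, 5, 7, 11, 13, 17}
Number of generators = φ(18) = 6

Generators of ℤ_18 = {1, 5, 7, 11, 13, 17}


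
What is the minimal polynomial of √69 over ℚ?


√69 satisfies x² - 69 = 0, irreducible over ℚ since 69 is squarefree

Minimal polynomial: x² - 69


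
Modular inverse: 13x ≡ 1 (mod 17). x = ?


Use the extended Euclidean algorithm to write 1 = 13·s + 17·t; then s mod 17 is the inverse.
Euclidean algorithm:
  13 = 0·17 + 13
  17 = 1·13 + 4
  13 = 3·4 + 1
  4 = 4·1 + 0
gcd(13,17) = 1
Back-substitution gives: 13·(4) + 17·(-3) = 1
So 13⁻¹ ≡ 4 ≡ 4 (mod 17)
Check: 13 × 4 = 52 ≡ 1 (mod 17) ✓

13⁻¹ ≡ 4 (mod 17)


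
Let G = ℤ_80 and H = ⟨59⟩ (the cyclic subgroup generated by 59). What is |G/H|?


|⟨59⟩| = n / gcd(59, 80) = 80 / 1 = 80
H is normal (ℤ_80 is abelian).
|G/H| = |G| / |H| = 80 / 80 = 1

|G/H| = 1


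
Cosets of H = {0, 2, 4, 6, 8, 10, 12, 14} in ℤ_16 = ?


H = {0, 2, 4, 6, 8, 10, 12, 14}, |H| = 8
Number of cosets = |G|/|H| = 16/8 = 2
0 + H = {0, 2, 4, 6, 8, 10, 12, 14}
1 + H = {1, 3, 5, 7, 9, 11, 13, 15}

Cosets: 0+H={0,2,4,6,8,10,12,14}; 1+H={1,3,5,7,9,11,13,15}


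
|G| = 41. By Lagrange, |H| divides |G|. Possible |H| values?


Lagrange's theorem: |H| divides |G|
|G| = 41
Divisors of 41: 1, 41

Possible subgroup orders: {1, 41}


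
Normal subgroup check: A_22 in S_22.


H = A_22 in S_22
A_22 has index 2 in S_22, and every subgroup of index 2 is normal

Yes, normal subgroup


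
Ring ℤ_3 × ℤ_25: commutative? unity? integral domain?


Direct product ring; commutative with unity (1,1); but (1,0)·(0,1) = (0,0) gives zero divisors, so not an integral domain
Commutative: Yes
Integral domain: No
Has unity: Yes

ℤ_3 × ℤ_25: Commutative=Yes, Unity=Yes


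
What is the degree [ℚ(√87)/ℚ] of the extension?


√87 has minimal polynomial x² - 87 (irreducible over ℚ since 87 is squarefree)

[ℚ(√87)/ℚ] = 2


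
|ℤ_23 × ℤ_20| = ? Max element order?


|ℤ_23 × ℤ_20| = 23 × 20 = 460
Max element order = lcm(23,20) = 460
Cyclic? Yes (gcd=1)

|ℤ_23×ℤ_20| = 460, max element order = 460


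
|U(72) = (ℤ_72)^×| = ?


U(n) is the group of units mod n; |U(n)| = φ(n)
|U(72)| = φ(72) = 24

|U(72) = (ℤ_72)^×| = 24


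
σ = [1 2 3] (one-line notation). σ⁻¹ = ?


To find σ⁻¹, swap domain and range:
σ(1) = 1 → σ⁻¹(1) = 1
σ(2) = 2 → σ⁻¹(2) = 2
σ(3) = 3 → σ⁻¹(3) = 3

σ⁻¹ = [1 2 3]


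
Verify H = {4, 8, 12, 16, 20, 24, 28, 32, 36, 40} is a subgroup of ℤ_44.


Subgroup test for H = {4, 8, 12, 16, 20, 24, 28, 32, 36, 40} in (ℤ_44, +):
(1) 0 ∈ H? No
(2) Closure: for all a,b ∈ H, (a+b) mod 44 ∈ H? No  [counterexample: 4 + 40 = 0 ∉ H]
(3) Inverses: for all a ∈ H, -a mod 44 ∈ H? Yes

No, H is not a subgroup of ℤ_44


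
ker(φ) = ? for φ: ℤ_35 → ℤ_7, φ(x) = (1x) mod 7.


Kernel = preimage of identity
ker(φ) = {x ∈ ℤ_35 : 1x ≡ 0 (mod 7)}. Since 7 | 35, φ is well-defined. The kernel is the cyclic subgroup ⟨7⟩ of ℤ_35 (order 5), i.e. {0, 7, 14, 21, 28}

ker(φ) = {0, 7, 14, 21, 28}


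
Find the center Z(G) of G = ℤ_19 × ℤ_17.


Z(G) = {g ∈ G | gx = xg for all x ∈ G}
Direct product of abelian groups is abelian, so Z(G) = G

Z(ℤ_19 × ℤ_17) = ℤ_19 × ℤ_17


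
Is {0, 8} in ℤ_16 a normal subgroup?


H = {0, 8} in ℤ_16
ℤ_16 is abelian; every subgroup of an abelian group is normal

Yes, normal subgroup


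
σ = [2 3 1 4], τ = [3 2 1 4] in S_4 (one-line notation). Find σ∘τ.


σ∘τ: apply τ first, then σ
1 →τ 3 →σ 1
2 →τ 2 →σ 3
3 →τ 1 →σ 2
4 →τ 4 →σ 4

σ∘τ = [1 3 2 4]


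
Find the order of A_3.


|A_n| = n!/2 (even permutations)
|A_3| = 3!/2 = 6/2 = 3

|A_3| = 3


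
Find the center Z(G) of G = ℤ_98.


Z(G) = {g ∈ G | gx = xg for all x ∈ G}
ℤ_98 is abelian, so Z(G) = G

Z(ℤ_98) = ℤ_98


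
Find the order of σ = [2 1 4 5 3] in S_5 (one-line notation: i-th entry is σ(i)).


Cycle decomposition: (1 2) (3 4 5)
Cycle lengths: 2, 3
Order = lcm(2, 3) = 6

ord(σ) = 6


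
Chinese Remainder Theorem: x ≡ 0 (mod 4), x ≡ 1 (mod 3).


m₁ = 4, m₂ = 3, gcd = 1, so CRT applies. M = m₁·m₂ = 12
Let M₁ = M/m₁ = 3, M₂ = M/m₂ = 4
Find y₁ ≡ M₁⁻¹ (mod m₁): 3⁻¹ ≡ 3 (mod 4)
Find y₂ ≡ M₂⁻¹ (mod m₂): 4⁻¹ ≡ 1 (mod 3)
x = a₁·M₁·y₁ + a₂·M₂·y₂ = 0·3·3 + 1·4·1 = 4
Reduce mod 12: x ≡ 4
Check: 4 mod 4 = 0 ✓, 4 mod 3 = 1 ✓

x ≡ 4 (mod 12)


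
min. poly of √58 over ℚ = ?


√58 satisfies x² - 58 = 0, irreducible over ℚ since 58 is squarefree

Minimal polynomial: x² - 58


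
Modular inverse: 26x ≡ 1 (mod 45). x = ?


Use the extended Euclidean algorithm to write 1 = 26·s + 45·t; then s mod 45 is the inverse.
Euclidean algorithm:
  26 = 0·45 + 26
  45 = 1·26 + 19
  26 = 1·19 + 7
  19 = 2·7 + 5
  7 = 1·5 + 2
  5 = 2·2 + 1
  2 = 2·1 + 0
gcd(26,45) = 1
Back-substitution gives: 26·(-19) + 45·(11) = 1
So 26⁻¹ ≡ -19 ≡ 26 (mod 45)
Check: 26 × 26 = 676 ≡ 1 (mod 45) ✓

26⁻¹ ≡ 26 (mod 45)


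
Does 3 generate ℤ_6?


g generates ℤ_n iff gcd(g, n) = 1
gcd(3, 6) = 3
Since gcd = 3 ≠ 1, ⟨3⟩ has order 2 < 6, so 3 is not a generator.

No, 3 does not generate ℤ_6


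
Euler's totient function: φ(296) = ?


Factor n: 296 = 2^3 × 37
φ(n) = n · ∏(1 - 1/p) over distinct primes p | n
φ(296) = 296 · (1 - 1/2) · (1 - 1/37) = 144

φ(296) = 144


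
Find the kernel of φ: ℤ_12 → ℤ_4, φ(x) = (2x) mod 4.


Kernel = preimage of identity
ker(φ) = {x ∈ ℤ_12 : 2x ≡ 0 (mod 4)}. Since 4 | 12, φ is well-defined. The kernel is the cyclic subgroup ⟨2⟩ of ℤ_12 (order 6), i.e. {0, 2, 4, 6, 8, 10}

ker(φ) = {0, 2, 4, 6, 8, 10}


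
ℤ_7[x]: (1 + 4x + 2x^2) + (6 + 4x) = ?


Add coefficients mod 7:
x^0: 1 + 6 = 0 (mod 7)
x^1: 4 + 4 = 1 (mod 7)
x^2: 2 + 0 = 2 (mod 7)
Result: x + 2x^2

f + g = x + 2x^2


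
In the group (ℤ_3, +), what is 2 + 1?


Operation: addition mod 3
2 + 1 = (a + b) mod 3 with a = 2, b = 1

2 + 1 = 0


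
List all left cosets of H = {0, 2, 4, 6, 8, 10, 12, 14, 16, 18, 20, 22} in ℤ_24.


H = {0, 2, 4, 6, 8, 10, 12, 14, 16, 18, 20, 22}, |H| = 12
Number of cosets = |G|/|H| = 24/12 = 2
0 + H = {0, 2, 4, 6, 8, 10, 12, 14, 16, 18, 20, 22}
1 + H = {1, 3, 5, 7, 9, 11, 13, 15, 17, 19, 21, 23}

Cosets: 0+H={0,2,4,6,8,10,12,14,16,18,20,22}; 1+H={1,3,5,7,9,11,13,15,17,19,21,23}


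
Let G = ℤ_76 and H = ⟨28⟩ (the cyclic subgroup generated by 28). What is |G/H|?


|⟨28⟩| = n / gcd(28, 76) = 76 / 4 = 19
H is normal (ℤ_76 is abelian).
|G/H| = |G| / |H| = 76 / 19 = 4

|G/H| = 4


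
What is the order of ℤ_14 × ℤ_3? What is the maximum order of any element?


|ℤ_14 × ℤ_3| = 14 × 3 = 42
Max element order = lcm(14,3) = 42
Cyclic? Yes (gcd=1)

|ℤ_14×ℤ_3| = 42, max element order = 42


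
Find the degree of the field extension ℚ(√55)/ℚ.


√55 has minimal polynomial x² - 55 (irreducible over ℚ since 55 is squarefree)

[ℚ(√55)/ℚ] = 2


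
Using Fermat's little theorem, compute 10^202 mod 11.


Fermat's little theorem: if p is prime and gcd(a,p)=1, then a^(p-1) ≡ 1 (mod p)
p = 11 is prime, gcd(10,11) = 1
Reduce exponent: 202 mod 10 = 2
So 10^202 ≡ 10^2 (mod 11)
10^2 mod 11 = 1

10^202 ≡ 1 (mod 11)


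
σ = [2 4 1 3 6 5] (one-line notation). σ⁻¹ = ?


To find σ⁻¹, swap domain and range:
σ(1) = 2 → σ⁻¹(2) = 1
σ(2) = 4 → σ⁻¹(4) = 2
σ(3) = 1 → σ⁻¹(1) = 3
σ(4) = 3 → σ⁻¹(3) = 4
σ(5) = 6 → σ⁻¹(6) = 5
σ(6) = 5 → σ⁻¹(5) = 6

σ⁻¹ = [3 1 4 2 6 5]


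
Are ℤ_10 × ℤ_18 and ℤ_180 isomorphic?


Comparing ℤ_10 × ℤ_18 and ℤ_180:
gcd(10,18) = 2 ≠ 1. Max element order in ℤ_10×ℤ_18 is lcm(10,18) = 90 < 180, so it has no element of order 180

No, ℤ_10 × ℤ_18 ≇ ℤ_180


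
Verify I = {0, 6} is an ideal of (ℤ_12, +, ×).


Check ideal conditions for I = {0, 6} in ℤ_12:
(1) I is an additive subgroup? Yes
(2) For r ∈ ℤ_12 and a ∈ I: r·a ∈ I? Yes

Yes, I is an ideal of ℤ_12


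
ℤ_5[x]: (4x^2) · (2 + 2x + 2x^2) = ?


Expand and collect like terms; reduce coefficients mod 5:
x^0: 0·2 = 0 ≡ 0 (mod 5)
x^1: 0·2 + 0·2 = 0 ≡ 0 (mod 5)
x^2: 0·2 + 0·2 + 4·2 = 8 ≡ 3 (mod 5)
x^3: 0·2 + 4·2 = 8 ≡ 3 (mod 5)
x^4: 4·2 = 8 ≡ 3 (mod 5)
Result: 3x^2 + 3x^3 + 3x^4

f · g = 3x^2 + 3x^3 + 3x^4


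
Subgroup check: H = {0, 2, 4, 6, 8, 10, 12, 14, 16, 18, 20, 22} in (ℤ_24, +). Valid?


Subgroup test for H = {0, 2, 4, 6, 8, 10, 12, 14, 16, 18, 20, 22} in (ℤ_24, +):
(1) 0 ∈ H? Yes
(2) Closure: for all a,b ∈ H, (a+b) mod 24 ∈ H? Yes
(3) Inverses: for all a ∈ H, -a mod 24 ∈ H? Yes

Yes, H is a subgroup of ℤ_24


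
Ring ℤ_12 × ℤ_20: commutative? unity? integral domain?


Direct product ring; commutative with unity (1,1); but (1,0)·(0,1) = (0,0) gives zero divisors, so not an integral domain
Commutative: Yes
Integral domain: No
Has unity: Yes

ℤ_12 × ℤ_20: Commutative=Yes, Unity=Yes


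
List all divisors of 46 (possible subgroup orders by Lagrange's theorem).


Lagrange's theorem: |H| divides |G|
|G| = 46
Divisors of 46: 1, 2, 23, 46

Possible subgroup orders: {1, 2, 23, 46}


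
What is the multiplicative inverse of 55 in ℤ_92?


Use the extended Euclidean algorithm to write 1 = 55·s + 92·t; then s mod 92 is the inverse.
Euclidean algorithm:
  55 = 0·92 + 55
  92 = 1·55 + 37
  55 = 1·37 + 18
  37 = 2·18 + 1
  18 = 18·1 + 0
gcd(55,92) = 1
Back-substitution gives: 55·(-5) + 92·(3) = 1
So 55⁻¹ ≡ -5 ≡ 87 (mod 92)
Check: 55 × 87 = 4785 ≡ 1 (mod 92) ✓

55⁻¹ ≡ 87 (mod 92)


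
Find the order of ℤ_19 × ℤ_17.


|A × B| = |A| · |B|
|ℤ_19 × ℤ_17| = 19 × 17 = 323

|ℤ_19 × ℤ_17| = 323


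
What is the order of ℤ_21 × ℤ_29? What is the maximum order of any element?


|ℤ_21 × ℤ_29| = 21 × 29 = 609
Max element order = lcm(21,29) = 609
Cyclic? Yes (gcd=1)

|ℤ_21×ℤ_29| = 609, max element order = 609


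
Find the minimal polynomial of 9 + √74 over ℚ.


Let α = 9 + √74. Then α - 9 = √74, so (α - 9)² = 74, giving α² - 18α + 7 = 0. Degree 2 and α ∉ ℚ, so this is the minimal polynomial.

Minimal polynomial: x² - 18x + 7


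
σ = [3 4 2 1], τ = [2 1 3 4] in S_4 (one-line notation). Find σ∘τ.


σ∘τ: apply τ first, then σ
1 →τ 2 →σ 4
2 →τ 1 →σ 3
3 →τ 3 →σ 2
4 →τ 4 →σ 1

σ∘τ = [4 3 2 1]


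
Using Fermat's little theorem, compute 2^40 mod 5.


Fermat's little theorem: if p is prime and gcd(a,p)=1, then a^(p-1) ≡ 1 (mod p)
p = 5 is prime, gcd(2,5) = 1
Reduce exponent: 40 mod 4 = 0
So 2^40 ≡ 2^0 (mod 5)
2^0 = 1

2^40 ≡ 1 (mod 5)


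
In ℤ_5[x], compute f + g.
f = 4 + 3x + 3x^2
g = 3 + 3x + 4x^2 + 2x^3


Add coefficients mod 5:
x^0: 4 + 3 = 2 (mod 5)
x^1: 3 + 3 = 1 (mod 5)
x^2: 3 + 4 = 2 (mod 5)
x^3: 0 + 2 = 2 (mod 5)
Result: 2 + x + 2x^2 + 2x^3

f + g = 2 + x + 2x^2 + 2x^3


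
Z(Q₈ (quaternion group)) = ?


Z(G) = {g ∈ G | gx = xg for all x ∈ G}
In Q₈ = {±1, ±i, ±j, ±k}, only ±1 commute with every element

Z(Q₈ (quaternion group)) = {1, -1}


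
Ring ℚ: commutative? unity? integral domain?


ℚ is a field: commutative, has unity, every nonzero element is a unit (hence an integral domain)
Commutative: Yes
Integral domain: Yes
Has unity: Yes

ℚ: Commutative=Yes, Unity=Yes


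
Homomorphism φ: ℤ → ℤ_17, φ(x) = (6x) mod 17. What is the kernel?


Kernel = preimage of identity
ker(φ) = {x ∈ ℤ : 6x ≡ 0 (mod 17)}. gcd(6,17) = 1, so 6x ≡ 0 (mod 17) ⟺ x ≡ 0 (mod 17/1 = 17). Hence ker(φ) = 17ℤ

ker(φ) = 17ℤ


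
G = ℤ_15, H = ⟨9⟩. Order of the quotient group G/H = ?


|⟨9⟩| = n / gcd(9, 15) = 15 / 3 = 5
H is normal (ℤ_15 is abelian).
|G/H| = |G| / |H| = 15 / 5 = 3

|G/H| = 3


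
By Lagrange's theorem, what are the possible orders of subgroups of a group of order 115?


Lagrange's theorem: |H| divides |G|
|G| = 115
Divisors of 115: 1, 5, 23, 115

Possible subgroup orders: {1, 5, 23, 115}


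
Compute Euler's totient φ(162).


Factor n: 162 = 2 × 3^4
φ(n) = n · ∏(1 - 1/p) over distinct primes p | n
φ(162) = 162 · (1 - 1/2) · (1 - 1/3) = 54

φ(162) = 54


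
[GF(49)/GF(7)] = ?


GF(49) = GF(7^2), so the extension degree is 2

[GF(49)/GF(7)] = 2


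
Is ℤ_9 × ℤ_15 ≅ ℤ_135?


Comparing ℤ_9 × ℤ_15 and ℤ_135:
gcd(9,15) = 3 ≠ 1. Max element order in ℤ_9×ℤ_15 is lcm(9,15) = 45 < 135, so it has no element of order 135

No, ℤ_9 × ℤ_15 ≇ ℤ_135


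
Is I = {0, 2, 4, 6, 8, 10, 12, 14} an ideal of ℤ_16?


Check ideal conditions for I = {0, 2, 4, 6, 8, 10, 12, 14} in ℤ_16:
(1) I is an additive subgroup? Yes
(2) For r ∈ ℤ_16 and a ∈ I: r·a ∈ I? Yes

Yes, I is an ideal of ℤ_16


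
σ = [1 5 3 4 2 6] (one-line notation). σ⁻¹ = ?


To find σ⁻¹, swap domain and range:
σ(1) = 1 → σ⁻¹(1) = 1
σ(2) = 5 → σ⁻¹(5) = 2
σ(3) = 3 → σ⁻¹(3) = 3
σ(4) = 4 → σ⁻¹(4) = 4
σ(5) = 2 → σ⁻¹(2) = 5
σ(6) = 6 → σ⁻¹(6) = 6

σ⁻¹ = [1 5 3 4 2 6]


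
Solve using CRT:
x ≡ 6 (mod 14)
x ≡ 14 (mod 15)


m₁ = 14, m₂ = 15, gcd = 1, so CRT applies. M = m₁·m₂ = 210
Let M₁ = M/m₁ = 15, M₂ = M/m₂ = 14
Find y₁ ≡ M₁⁻¹ (mod m₁): 15⁻¹ ≡ 1 (mod 14)
Find y₂ ≡ M₂⁻¹ (mod m₂): 14⁻¹ ≡ 14 (mod 15)
x = a₁·M₁·y₁ + a₂·M₂·y₂ = 6·15·1 + 14·14·14 = 2834
Reduce mod 210: x ≡ 104
Check: 104 mod 14 = 6 ✓, 104 mod 15 = 14 ✓

x ≡ 104 (mod 210)


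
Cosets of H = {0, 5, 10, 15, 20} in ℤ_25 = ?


H = {0, 5, 10, 15, 20}, |H| = 5
Number of cosets = |G|/|H| = 25/5 = 5
0 + H = {0, 5, 10, 15, 20}
1 + H = {1, 6, 11, 16, 21}
2 + H = {2, 7, 12, 17, 22}
3 + H = {3, 8, 13, 18, 23}
4 + H = {4, 9, 14, 19, 24}

Cosets: 0+H={0,5,10,15,20}; 1+H={1,6,11,16,21}; 2+H={2,7,12,17,22}; 3+H={3,8,13,18,23}; 4+H={4,9,14,19,24}


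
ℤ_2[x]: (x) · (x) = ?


Expand and collect like terms; reduce coefficients mod 2:
x^0: 0·0 = 0 ≡ 0 (mod 2)
x^1: 0·1 + 1·0 = 0 ≡ 0 (mod 2)
x^2: 1·1 = 1 ≡ 1 (mod 2)
Result: x^2

f · g = x^2


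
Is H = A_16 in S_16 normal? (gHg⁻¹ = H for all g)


H = A_16 in S_16
A_16 has index 2 in S_16, and every subgroup of index 2 is normal

Yes, normal subgroup


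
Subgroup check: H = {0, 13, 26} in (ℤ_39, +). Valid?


Subgroup test for H = {0, 13, 26} in (ℤ_39, +):
(1) 0 ∈ H? Yes
(2) Closure: for all a,b ∈ H, (a+b) mod 39 ∈ H? Yes
(3) Inverses: for all a ∈ H, -a mod 39 ∈ H? Yes

Yes, H is a subgroup of ℤ_39


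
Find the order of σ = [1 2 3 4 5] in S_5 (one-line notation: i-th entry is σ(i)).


Cycle decomposition: identity (all elements fixed)
Order = 1 (identity has order 1)

ord(σ) = 1


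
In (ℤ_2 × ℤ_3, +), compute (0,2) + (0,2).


Operation: componentwise addition mod (2, 3)
(0,2) + (0,2) = ((a₁+b₁) mod 2, (a₂+b₂) mod 3) with a = (0,2), b = (0,2)

(0,2) + (0,2) = (0,1)


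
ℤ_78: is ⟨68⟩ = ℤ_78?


g generates ℤ_n iff gcd(g, n) = 1
gcd(68, 78) = 2
Since gcd = 2 ≠ 1, ⟨68⟩ has order 39 < 78, so 68 is not a generator.

No, 68 does not generate ℤ_78


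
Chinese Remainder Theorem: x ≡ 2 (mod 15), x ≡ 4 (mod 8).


m₁ = 15, m₂ = 8, gcd = 1, so CRT applies. M = m₁·m₂ = 120
Let M₁ = M/m₁ = 8, M₂ = M/m₂ = 15
Find y₁ ≡ M₁⁻¹ (mod m₁): 8⁻¹ ≡ 2 (mod 15)
Find y₂ ≡ M₂⁻¹ (mod m₂): 15⁻¹ ≡ 7 (mod 8)
x = a₁·M₁·y₁ + a₂·M₂·y₂ = 2·8·2 + 4·15·7 = 452
Reduce mod 120: x ≡ 92
Check: 92 mod 15 = 2 ✓, 92 mod 8 = 4 ✓

x ≡ 92 (mod 120)


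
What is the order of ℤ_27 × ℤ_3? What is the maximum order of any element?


|ℤ_27 × ℤ_3| = 27 × 3 = 81
Max element order = lcm(27,3) = 27
Cyclic? No (gcd=3)

|ℤ_27×ℤ_3| = 81, max element order = 27


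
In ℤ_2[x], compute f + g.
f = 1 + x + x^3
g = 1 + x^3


Add coefficients mod 2:
x^0: 1 + 1 = 0 (mod 2)
x^1: 1 + 0 = 1 (mod 2)
x^2: 0 + 0 = 0 (mod 2)
x^3: 1 + 1 = 0 (mod 2)
Result: x

f + g = x


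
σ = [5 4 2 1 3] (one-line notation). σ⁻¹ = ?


To find σ⁻¹, swap domain and range:
σ(1) = 5 → σ⁻¹(5) = 1
σ(2) = 4 → σ⁻¹(4) = 2
σ(3) = 2 → σ⁻¹(2) = 3
σ(4) = 1 → σ⁻¹(1) = 4
σ(5) = 3 → σ⁻¹(3) = 5

σ⁻¹ = [4 3 5 2 1]


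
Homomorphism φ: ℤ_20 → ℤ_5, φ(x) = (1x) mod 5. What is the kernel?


Kernel = preimage of identity
ker(φ) = {x ∈ ℤ_20 : 1x ≡ 0 (mod 5)}. Since 5 | 20, φ is well-defined. The kernel is the cyclic subgroup ⟨5⟩ of ℤ_20 (order 4), i.e. {0, 5, 10, 15}

ker(φ) = {0, 5, 10, 15}


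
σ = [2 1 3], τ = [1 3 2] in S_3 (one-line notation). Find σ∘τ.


σ∘τ: apply τ first, then σ
1 →τ 1 →σ 2
2 →τ 3 →σ 3
3 →τ 2 →σ 1

σ∘τ = [2 3 1]


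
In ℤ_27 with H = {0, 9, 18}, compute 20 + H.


20 + H = {20 + h (mod 27) : h ∈ H}
20+0=20, 20+9=2, 20+18=11
20 + H = {2, 11, 20} = 2 + H

20 + H = {2, 11, 20}


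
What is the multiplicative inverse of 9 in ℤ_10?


Use the extended Euclidean algorithm to write 1 = 9·s + 10·t; then s mod 10 is the inverse.
Euclidean algorithm:
  9 = 0·10 + 9
  10 = 1·9 + 1
  9 = 9·1 + 0
gcd(9,10) = 1
Back-substitution gives: 9·(-1) + 10·(1) = 1
So 9⁻¹ ≡ -1 ≡ 9 (mod 10)
Check: 9 × 9 = 81 ≡ 1 (mod 10) ✓

9⁻¹ ≡ 9 (mod 10)


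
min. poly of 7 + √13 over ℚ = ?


Let α = 7 + √13. Then α - 7 = √13, so (α - 7)² = 13, giving α² - 14α + 36 = 0. Degree 2 and α ∉ ℚ, so this is the minimal polynomial.

Minimal polynomial: x² - 14x + 36


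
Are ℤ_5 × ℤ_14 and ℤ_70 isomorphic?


Comparing ℤ_5 × ℤ_14 and ℤ_70:
gcd(5,14) = 1, so ℤ_5 × ℤ_14 ≅ ℤ_70 (CRT)

Yes, ℤ_5 × ℤ_14 ≅ ℤ_70


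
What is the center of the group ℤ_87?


Z(G) = {g ∈ G | gx = xg for all x ∈ G}
ℤ_87 is abelian, so Z(G) = G

Z(ℤ_87) = ℤ_87


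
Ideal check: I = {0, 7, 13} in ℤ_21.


Check ideal conditions for I = {0, 7, 13} in ℤ_21:
(1) I is an additive subgroup? No
(2) For r ∈ ℤ_21 and a ∈ I: r·a ∈ I? No  [counterexample: r=2, a=7, r·a mod 21 = 14 ∉ I]

No, I is not an ideal of ℤ_21


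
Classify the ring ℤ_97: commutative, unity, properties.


ℤ_97 is a commutative ring with unity 1; 97 is prime, so ℤ_97 is a field (hence an integral domain)
Commutative: Yes
Integral domain: Yes
Has unity: Yes

ℤ_97: Commutative=Yes, Unity=Yes


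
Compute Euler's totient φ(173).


Factor n: 173 = 173
φ(n) = n · ∏(1 - 1/p) over distinct primes p | n
φ(173) = 173 · (1 - 1/173) = 172

φ(173) = 172


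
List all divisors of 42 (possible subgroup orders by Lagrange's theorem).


Lagrange's theorem: |H| divides |G|
|G| = 42
Divisors of 42: 1, 2, 3, 6, 7, 14, 21, 42

Possible subgroup orders: {1, 2, 3, 6, 7, 14, 21, 42}


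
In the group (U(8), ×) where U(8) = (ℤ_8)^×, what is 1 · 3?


Operation: multiplication mod 8
1 · 3 = (a × b) mod 8 with a = 1, b = 3

1 · 3 = 3


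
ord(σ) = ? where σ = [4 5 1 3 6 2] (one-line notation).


Cycle decomposition: (1 4 3) (2 5 6)
Cycle lengths: 3, 3
Order = lcm(3, 3) = 3

ord(σ) = 3


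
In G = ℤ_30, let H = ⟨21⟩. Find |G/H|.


|⟨21⟩| = n / gcd(21, 30) = 30 / 3 = 10
H is normal (ℤ_30 is abelian).
|G/H| = |G| / |H| = 30 / 10 = 3

|G/H| = 3


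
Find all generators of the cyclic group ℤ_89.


g generates ℤ_n iff gcd(g,n) = 1
Prime factors of 89: 89
Generators are g ∈ {1,...,88} not divisible by any of these primes.
Generators: {1, 2, 3, 4, 5, 6, 7, 8, 9, 10, 11, 12, 13, 14, 15, 16, 17, 18, 19, 20, 21, 22, 23, 24, 25, 26, 27, 28, 29, 30, 31, 32, 33, 34, 35, 36, 37, 38, 39, 40, 41, 42, 43, 44, 45, 46, 47, 48, 49, 50, 51, 52, 53, 54, 55, 56, 57, 58, 59, 60, 61, 62, 63, 64, 65, 66, 67, 68, 69, 70, 71, 72, 73, 74, 75, 76, 77, 78, 79, 80, 81, 82, 83, 84, 85, 86, 87, 88}
Number of generators = φ(89) = 88

Generators of ℤ_89 = {1, 2, 3, 4, 5, 6, 7, 8, 9, 10, 11, 12, 13, 14, 15, 16, 17, 18, 19, 20, 21, 22, 23, 24, 25, 26, 27, 28, 29, 30, 31, 32, 33, 34, 35, 36, 37, 38, 39, 40, 41, 42, 43, 44, 45, 46, 47, 48, 49, 50, 51, 52, 53, 54, 55, 56, 57, 58, 59, 60, 61, 62, 63, 64, 65, 66, 67, 68, 69, 70, 71, 72, 73, 74, 75, 76, 77, 78, 79, 80, 81, 82, 83, 84, 85, 86, 87, 88}


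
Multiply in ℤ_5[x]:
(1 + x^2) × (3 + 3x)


Expand and collect like terms; reduce coefficients mod 5:
x^0: 1·3 = 3 ≡ 3 (mod 5)
x^1: 1·3 + 0·3 = 3 ≡ 3 (mod 5)
x^2: 0·3 + 1·3 = 3 ≡ 3 (mod 5)
x^3: 1·3 = 3 ≡ 3 (mod 5)
Result: 3 + 3x + 3x^2 + 3x^3

f · g = 3 + 3x + 3x^2 + 3x^3


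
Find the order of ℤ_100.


ℤ_n has n elements.

|ℤ_100| = 100


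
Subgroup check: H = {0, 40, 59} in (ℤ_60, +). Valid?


Subgroup test for H = {0, 40, 59} in (ℤ_60, +):
(1) 0 ∈ H? Yes
(2) Closure: for all a,b ∈ H, (a+b) mod 60 ∈ H? No  [counterexample: 40 + 40 = 20 ∉ H]
(3) Inverses: for all a ∈ H, -a mod 60 ∈ H? No

No, H is not a subgroup of ℤ_60


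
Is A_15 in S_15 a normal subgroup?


H = A_15 in S_15
A_15 has index 2 in S_15, and every subgroup of index 2 is normal

Yes, normal subgroup


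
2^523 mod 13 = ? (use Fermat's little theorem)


Fermat's little theorem: if p is prime and gcd(a,p)=1, then a^(p-1) ≡ 1 (mod p)
p = 13 is prime, gcd(2,13) = 1
Reduce exponent: 523 mod 12 = 7
So 2^523 ≡ 2^7 (mod 13)
2^7 mod 13 = 11

2^523 ≡ 11 (mod 13)


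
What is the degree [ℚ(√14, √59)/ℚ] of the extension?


[ℚ(√14,√59):ℚ] = [ℚ(√14,√59):ℚ(√14)]·[ℚ(√14):ℚ] = 2·2 = 4

[ℚ(√14, √59)/ℚ] = 4


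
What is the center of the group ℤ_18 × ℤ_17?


Z(G) = {g ∈ G | gx = xg for all x ∈ G}
Direct product of abelian groups is abelian, so Z(G) = G

Z(ℤ_18 × ℤ_17) = ℤ_18 × ℤ_17


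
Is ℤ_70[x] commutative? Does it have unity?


ℤ_70 has zero divisors (2·35 ≡ 0), and these lift to constant zero divisors in ℤ_70[x]; so not an integral domain
Commutative: Yes
Integral domain: No
Has unity: Yes

ℤ_70[x]: Commutative=Yes, Unity=Yes


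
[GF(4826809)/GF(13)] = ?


GF(4826809) = GF(13^6), so the extension degree is 6

[GF(4826809)/GF(13)] = 6


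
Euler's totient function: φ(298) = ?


Factor n: 298 = 2 × 149
φ(n) = n · ∏(1 - 1/p) over distinct primes p | n
φ(298) = 298 · (1 - 1/2) · (1 - 1/149) = 148

φ(298) = 148


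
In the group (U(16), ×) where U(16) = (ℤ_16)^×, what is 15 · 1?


Operation: multiplication mod 16
15 · 1 = (a × b) mod 16 with a = 15, b = 1

15 · 1 = 15


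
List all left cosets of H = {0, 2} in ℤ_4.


H = {0, 2}, |H| = 2
Number of cosets = |G|/|H| = 4/2 = 2
0 + H = {0, 2}
1 + H = {1, 3}

Cosets: 0+H={0,2}; 1+H={1,3}


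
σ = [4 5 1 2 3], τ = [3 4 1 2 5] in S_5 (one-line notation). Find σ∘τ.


σ∘τ: apply τ first, then σ
1 →τ 3 →σ 1
2 →τ 4 →σ 2
3 →τ 1 →σ 4
4 →τ 2 →σ 5
5 →τ 5 →σ 3

σ∘τ = [1 2 4 5 3]


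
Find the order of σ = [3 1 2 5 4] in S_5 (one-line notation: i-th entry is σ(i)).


Cycle decomposition: (1 3 2) (4 5)
Cycle lengths: 3, 2
Order = lcm(3, 2) = 6

ord(σ) = 6


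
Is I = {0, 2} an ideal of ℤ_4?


Check ideal conditions for I = {0, 2} in ℤ_4:
(1) I is an additive subgroup? Yes
(2) For r ∈ ℤ_4 and a ∈ I: r·a ∈ I? Yes

Yes, I is an ideal of ℤ_4


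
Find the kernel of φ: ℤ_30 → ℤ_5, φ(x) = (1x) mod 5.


Kernel = preimage of identity
ker(φ) = {x ∈ ℤ_30 : 1x ≡ 0 (mod 5)}. Since 5 | 30, φ is well-defined. The kernel is the cyclic subgroup ⟨5⟩ of ℤ_30 (order 6), i.e. {0, 5, 10, 15, 20, 25}

ker(φ) = {0, 5, 10, 15, 20, 25}


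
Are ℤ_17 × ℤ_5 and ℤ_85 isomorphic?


Comparing ℤ_17 × ℤ_5 and ℤ_85:
gcd(17,5) = 1, so ℤ_17 × ℤ_5 ≅ ℤ_85 (CRT)

Yes, ℤ_17 × ℤ_5 ≅ ℤ_85


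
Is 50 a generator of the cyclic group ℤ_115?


g generates ℤ_n iff gcd(g, n) = 1
gcd(50, 115) = 5
Since gcd = 5 ≠ 1, ⟨50⟩ has order 23 < 115, so 50 is not a generator.

No, 50 does not generate ℤ_115


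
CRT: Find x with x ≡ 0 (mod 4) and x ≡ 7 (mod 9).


m₁ = 4, m₂ = 9, gcd = 1, so CRT applies. M = m₁·m₂ = 36
Let M₁ = M/m₁ = 9, M₂ = M/m₂ = 4
Find y₁ ≡ M₁⁻¹ (mod m₁): 9⁻¹ ≡ 1 (mod 4)
Find y₂ ≡ M₂⁻¹ (mod m₂): 4⁻¹ ≡ 7 (mod 9)
x = a₁·M₁·y₁ + a₂·M₂·y₂ = 0·9·1 + 7·4·7 = 196
Reduce mod 36: x ≡ 16
Check: 16 mod 4 = 0 ✓, 16 mod 9 = 7 ✓

x ≡ 16 (mod 36)


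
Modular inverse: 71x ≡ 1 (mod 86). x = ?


Use the extended Euclidean algorithm to write 1 = 71·s + 86·t; then s mod 86 is the inverse.
Euclidean algorithm:
  71 = 0·86 + 71
  86 = 1·71 + 15
  71 = 4·15 + 11
  15 = 1·11 + 4
  11 = 2·4 + 3
  4 = 1·3 + 1
  3 = 3·1 + 0
gcd(71,86) = 1
Back-substitution gives: 71·(-23) + 86·(19) = 1
So 71⁻¹ ≡ -23 ≡ 63 (mod 86)
Check: 71 × 63 = 4473 ≡ 1 (mod 86) ✓

71⁻¹ ≡ 63 (mod 86)


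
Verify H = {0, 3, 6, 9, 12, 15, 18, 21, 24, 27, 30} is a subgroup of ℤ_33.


Subgroup test for H = {0, 3, 6, 9, 12, 15, 18, 21, 24, 27, 30} in (ℤ_33, +):
(1) 0 ∈ H? Yes
(2) Closure: for all a,b ∈ H, (a+b) mod 33 ∈ H? Yes
(3) Inverses: for all a ∈ H, -a mod 33 ∈ H? Yes

Yes, H is a subgroup of ℤ_33


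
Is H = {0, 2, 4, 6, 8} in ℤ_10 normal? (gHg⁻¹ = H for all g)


H = {0, 2, 4, 6, 8} in ℤ_10
ℤ_10 is abelian; every subgroup of an abelian group is normal

Yes, normal subgroup


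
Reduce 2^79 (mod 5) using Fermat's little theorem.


Fermat's little theorem: if p is prime and gcd(a,p)=1, then a^(p-1) ≡ 1 (mod p)
p = 5 is prime, gcd(2,5) = 1
Reduce exponent: 79 mod 4 = 3
So 2^79 ≡ 2^3 (mod 5)
2^3 mod 5 = 3

2^79 ≡ 3 (mod 5)


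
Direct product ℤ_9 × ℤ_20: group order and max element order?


|ℤ_9 × ℤ_20| = 9 × 20 = 180
Max element order = lcm(9,20) = 180
Cyclic? Yes (gcd=1)

|ℤ_9×ℤ_20| = 180, max element order = 180


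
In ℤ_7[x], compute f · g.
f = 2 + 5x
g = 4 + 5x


Expand and collect like terms; reduce coefficients mod 7:
x^0: 2·4 = 8 ≡ 1 (mod 7)
x^1: 2·5 + 5·4 = 30 ≡ 2 (mod 7)
x^2: 5·5 = 25 ≡ 4 (mod 7)
Result: 1 + 2x + 4x^2

f · g = 1 + 2x + 4x^2


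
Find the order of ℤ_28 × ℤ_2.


|A × B| = |A| · |B|
|ℤ_28 × ℤ_2| = 28 × 2 = 56

|ℤ_28 × ℤ_2| = 56


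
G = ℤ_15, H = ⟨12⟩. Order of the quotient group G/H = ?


|⟨12⟩| = n / gcd(12, 15) = 15 / 3 = 5
H is normal (ℤ_15 is abelian).
|G/H| = |G| / |H| = 15 / 5 = 3

|G/H| = 3


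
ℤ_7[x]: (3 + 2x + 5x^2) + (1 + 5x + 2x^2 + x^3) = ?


Add coefficients mod 7:
x^0: 3 + 1 = 4 (mod 7)
x^1: 2 + 5 = 0 (mod 7)
x^2: 5 + 2 = 0 (mod 7)
x^3: 0 + 1 = 1 (mod 7)
Result: 4 + x^3

f + g = 4 + x^3


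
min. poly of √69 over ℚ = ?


√69 satisfies x² - 69 = 0, irreducible over ℚ since 69 is squarefree

Minimal polynomial: x² - 69


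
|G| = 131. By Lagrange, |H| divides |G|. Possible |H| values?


Lagrange's theorem: |H| divides |G|
|G| = 131
Divisors of 131: 1, 131

Possible subgroup orders: {1, 131}


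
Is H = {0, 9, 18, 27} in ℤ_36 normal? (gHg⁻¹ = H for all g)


H = {0, 9, 18, 27} in ℤ_36
ℤ_36 is abelian; every subgroup of an abelian group is normal

Yes, normal subgroup


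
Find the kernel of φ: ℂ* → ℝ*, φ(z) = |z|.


Kernel = preimage of identity
ker(φ) = {z ∈ ℂ* | |z| = 1} = unit circle S¹

ker(φ) = S¹ (unit circle)


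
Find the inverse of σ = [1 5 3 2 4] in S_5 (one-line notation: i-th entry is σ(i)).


To find σ⁻¹, swap domain and range:
σ(1) = 1 → σ⁻¹(1) = 1
σ(2) = 5 → σ⁻¹(5) = 2
σ(3) = 3 → σ⁻¹(3) = 3
σ(4) = 2 → σ⁻¹(2) = 4
σ(5) = 4 → σ⁻¹(4) = 5

σ⁻¹ = [1 4 3 5 2]


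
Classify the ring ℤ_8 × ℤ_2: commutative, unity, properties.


Direct product ring; commutative with unity (1,1); but (1,0)·(0,1) = (0,0) gives zero divisors, so not an integral domain
Commutative: Yes
Integral domain: No
Has unity: Yes

ℤ_8 × ℤ_2: Commutative=Yes, Unity=Yes


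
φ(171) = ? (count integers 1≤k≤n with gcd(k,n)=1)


Factor n: 171 = 3^2 × 19
φ(n) = n · ∏(1 - 1/p) over distinct primes p | n
φ(171) = 171 · (1 - 1/3) · (1 - 1/19) = 108

φ(171) = 108


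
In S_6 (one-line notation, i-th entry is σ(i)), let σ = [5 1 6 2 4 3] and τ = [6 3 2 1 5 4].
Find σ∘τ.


σ∘τ: apply τ first, then σ
1 →τ 6 →σ 3
2 →τ 3 →σ 6
3 →τ 2 →σ 1
4 →τ 1 →σ 5
5 →τ 5 →σ 4
6 →τ 4 →σ 2

σ∘τ = [3 6 1 5 4 2]


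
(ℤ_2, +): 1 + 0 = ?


Operation: addition mod 2
1 + 0 = (a + b) mod 2 with a = 1, b = 0

1 + 0 = 1


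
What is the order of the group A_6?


|A_n| = n!/2 (even permutations)
|A_6| = 6!/2 = 720/2 = 360

|A_6| = 360


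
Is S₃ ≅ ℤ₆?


Comparing S₃ and ℤ₆:
S₃ is non-abelian, ℤ₆ is abelian

No, S₃ ≇ ℤ₆


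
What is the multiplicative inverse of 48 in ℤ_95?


Use the extended Euclidean algorithm to write 1 = 48·s + 95·t; then s mod 95 is the inverse.
Euclidean algorithm:
  48 = 0·95 + 48
  95 = 1·48 + 47
  48 = 1·47 + 1
  47 = 47·1 + 0
gcd(48,95) = 1
Back-substitution gives: 48·(2) + 95·(-1) = 1
So 48⁻¹ ≡ 2 ≡ 2 (mod 95)
Check: 48 × 2 = 96 ≡ 1 (mod 95) ✓

48⁻¹ ≡ 2 (mod 95)


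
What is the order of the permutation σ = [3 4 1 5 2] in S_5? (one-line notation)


Cycle decomposition: (1 3) (2 4 5)
Cycle lengths: 2, 3
Order = lcm(2, 3) = 6

ord(σ) = 6


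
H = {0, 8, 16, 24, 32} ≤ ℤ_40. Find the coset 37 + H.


37 + H = {37 + h (mod 40) : h ∈ H}
37+0=37, 37+8=5, 37+16=13, 37+24=21, 37+32=29
37 + H = {5, 13, 21, 29, 37} = 5 + H

37 + H = {5, 13, 21, 29, 37}


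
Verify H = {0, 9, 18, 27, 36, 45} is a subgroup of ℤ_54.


Subgroup test for H = {0, 9, 18, 27, 36, 45} in (ℤ_54, +):
(1) 0 ∈ H? Yes
(2) Closure: for all a,b ∈ H, (a+b) mod 54 ∈ H? Yes
(3) Inverses: for all a ∈ H, -a mod 54 ∈ H? Yes

Yes, H is a subgroup of ℤ_54


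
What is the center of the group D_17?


Z(G) = {g ∈ G | gx = xg for all x ∈ G}
For odd n, Z(D_n) = {e}: no nontrivial rotation commutes with all reflections

Z(D_17) = {e}
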